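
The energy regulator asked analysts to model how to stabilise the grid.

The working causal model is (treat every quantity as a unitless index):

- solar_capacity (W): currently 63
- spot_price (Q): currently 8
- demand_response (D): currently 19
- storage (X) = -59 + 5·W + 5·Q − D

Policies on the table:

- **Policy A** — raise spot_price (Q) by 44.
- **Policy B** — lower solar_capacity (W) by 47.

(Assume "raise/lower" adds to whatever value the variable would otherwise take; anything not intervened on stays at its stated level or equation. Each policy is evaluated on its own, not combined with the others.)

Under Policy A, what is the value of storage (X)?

Policy A (Q + 44):
  W = 63
  Q = 8 + 44 = 52
  D = 19
  X = -59 + 5·63 + 5·52 − 19 = 497

497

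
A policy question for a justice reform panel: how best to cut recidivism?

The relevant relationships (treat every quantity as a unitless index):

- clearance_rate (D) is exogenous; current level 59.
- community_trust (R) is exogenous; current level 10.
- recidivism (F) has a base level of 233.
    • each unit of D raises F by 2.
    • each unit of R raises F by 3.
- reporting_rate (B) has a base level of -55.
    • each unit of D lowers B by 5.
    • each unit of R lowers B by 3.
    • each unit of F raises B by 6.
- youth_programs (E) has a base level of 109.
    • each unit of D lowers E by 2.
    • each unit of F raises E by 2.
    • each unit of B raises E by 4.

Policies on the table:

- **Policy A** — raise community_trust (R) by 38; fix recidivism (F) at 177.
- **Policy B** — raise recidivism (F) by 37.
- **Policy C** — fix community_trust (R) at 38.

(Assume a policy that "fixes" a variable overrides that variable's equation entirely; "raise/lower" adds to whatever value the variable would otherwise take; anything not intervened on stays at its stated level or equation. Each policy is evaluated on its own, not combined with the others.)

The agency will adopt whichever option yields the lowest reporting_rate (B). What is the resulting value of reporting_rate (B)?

568

Policy A (R + 38, F := 177):
  D = 59
  R = 10 + 38 = 48
  F = 177
  B = -55 − 5·59 − 3·48 + 6·177 = 568
Policy B (F + 37):
  D = 59
  R = 10
  F = 233 + 2·59 + 3·10 (+37 from intervention) = 418
  B = -55 − 5·59 − 3·10 + 6·418 = 2128
Policy C (R := 38):
  D = 59
  R = 38
  F = 233 + 2·59 + 3·38 = 465
  B = -55 − 5·59 − 3·38 + 6·465 = 2326
Comparing — Policy A: B=568, Policy B: B=2128, Policy C: B=2326. Lowest is 568 (Policy A).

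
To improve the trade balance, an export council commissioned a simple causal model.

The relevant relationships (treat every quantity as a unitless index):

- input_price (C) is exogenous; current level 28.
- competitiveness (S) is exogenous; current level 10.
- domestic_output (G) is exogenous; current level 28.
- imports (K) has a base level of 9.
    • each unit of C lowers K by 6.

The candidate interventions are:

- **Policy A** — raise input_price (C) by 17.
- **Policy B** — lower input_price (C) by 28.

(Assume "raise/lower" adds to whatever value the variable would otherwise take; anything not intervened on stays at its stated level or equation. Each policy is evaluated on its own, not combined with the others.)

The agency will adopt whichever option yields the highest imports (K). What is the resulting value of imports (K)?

9

Policy A (C + 17):
  C = 28 + 17 = 45
  K = 9 − 6·45 = -261
Policy B (C − 28):
  C = 28 − 28 = 0
  K = 9 − 6·0 = 9
Comparing — Policy A: K=-261, Policy B: K=9. Highest is 9 (Policy B).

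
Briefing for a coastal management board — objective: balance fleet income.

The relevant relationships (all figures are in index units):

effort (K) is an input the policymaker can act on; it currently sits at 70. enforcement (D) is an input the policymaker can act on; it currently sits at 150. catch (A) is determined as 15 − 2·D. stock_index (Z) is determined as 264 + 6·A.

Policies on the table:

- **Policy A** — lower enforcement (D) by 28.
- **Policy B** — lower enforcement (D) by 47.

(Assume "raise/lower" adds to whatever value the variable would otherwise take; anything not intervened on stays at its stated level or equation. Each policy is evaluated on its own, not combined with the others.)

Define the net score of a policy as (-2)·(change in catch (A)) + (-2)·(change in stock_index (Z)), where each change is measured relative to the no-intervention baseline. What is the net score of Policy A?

Baseline:
  D = 150
  A = 15 − 2·150 = -285
  Z = 264 + 6·(-285) = -1446
Policy A (D − 28):
  D = 150 − 28 = 122
  A = 15 − 2·122 = -229
  Z = 264 + 6·(-229) = -1110
ΔA = -229 − (-285) = 56; ΔZ = -1110 − (-1446) = 336
Score = (-2)·56 + (-2)·336 = -784

-784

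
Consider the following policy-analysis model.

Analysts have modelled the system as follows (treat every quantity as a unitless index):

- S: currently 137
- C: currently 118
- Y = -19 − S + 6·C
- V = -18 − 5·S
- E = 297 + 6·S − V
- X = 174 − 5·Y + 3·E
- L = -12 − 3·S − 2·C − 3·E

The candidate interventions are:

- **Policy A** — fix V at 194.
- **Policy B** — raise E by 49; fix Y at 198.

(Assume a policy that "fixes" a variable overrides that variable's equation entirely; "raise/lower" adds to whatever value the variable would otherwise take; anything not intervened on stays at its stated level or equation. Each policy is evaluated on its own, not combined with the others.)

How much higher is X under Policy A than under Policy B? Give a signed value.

-4608

Policy A (V := 194):
  S = 137
  C = 118
  Y = -19 − 137 + 6·118 = 552
  V = 194
  E = 297 + 6·137 − 194 = 925
  X = 174 − 5·552 + 3·925 = 189
Policy B (E + 49, Y := 198):
  S = 137
  C = 118
  Y = 198
  V = -18 − 5·137 = -703
  E = 297 + 6·137 − (-703) (+49 from intervention) = 1871
  X = 174 − 5·198 + 3·1871 = 4797
X: 189 − 4797 = -4608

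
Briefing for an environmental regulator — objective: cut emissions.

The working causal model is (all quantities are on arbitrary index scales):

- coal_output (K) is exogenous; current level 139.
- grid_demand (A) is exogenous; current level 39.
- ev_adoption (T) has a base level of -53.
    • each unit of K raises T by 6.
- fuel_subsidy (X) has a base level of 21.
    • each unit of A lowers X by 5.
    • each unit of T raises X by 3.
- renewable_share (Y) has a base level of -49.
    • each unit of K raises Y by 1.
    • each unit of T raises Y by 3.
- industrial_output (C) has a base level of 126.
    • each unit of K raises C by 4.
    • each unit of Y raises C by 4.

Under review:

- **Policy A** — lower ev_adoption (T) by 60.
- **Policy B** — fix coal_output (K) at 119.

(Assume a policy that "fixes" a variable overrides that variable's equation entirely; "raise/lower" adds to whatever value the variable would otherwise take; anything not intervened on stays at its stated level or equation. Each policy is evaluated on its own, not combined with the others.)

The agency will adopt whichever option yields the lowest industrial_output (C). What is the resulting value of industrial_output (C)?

Policy A (T − 60):
  K = 139
  T = -53 + 6·139 (−60 from intervention) = 721
  Y = -49 + 139 + 3·721 = 2253
  C = 126 + 4·139 + 4·2253 = 9694
Policy B (K := 119):
  K = 119
  T = -53 + 6·119 = 661
  Y = -49 + 119 + 3·661 = 2053
  C = 126 + 4·119 + 4·2053 = 8814
Comparing — Policy A: C=9694, Policy B: C=8814. Lowest is 8814 (Policy B).

8814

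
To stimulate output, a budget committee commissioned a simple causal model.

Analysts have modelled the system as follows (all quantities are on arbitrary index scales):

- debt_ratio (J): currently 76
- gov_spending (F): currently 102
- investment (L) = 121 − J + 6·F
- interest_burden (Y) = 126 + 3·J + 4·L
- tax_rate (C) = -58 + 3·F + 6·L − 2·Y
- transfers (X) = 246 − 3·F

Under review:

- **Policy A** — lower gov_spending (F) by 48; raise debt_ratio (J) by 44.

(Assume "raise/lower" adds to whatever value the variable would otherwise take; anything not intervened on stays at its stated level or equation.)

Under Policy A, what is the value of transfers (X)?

84

Policy A (F − 48, J + 44):
  F = 102 − 48 = 54
  X = 246 − 3·54 = 84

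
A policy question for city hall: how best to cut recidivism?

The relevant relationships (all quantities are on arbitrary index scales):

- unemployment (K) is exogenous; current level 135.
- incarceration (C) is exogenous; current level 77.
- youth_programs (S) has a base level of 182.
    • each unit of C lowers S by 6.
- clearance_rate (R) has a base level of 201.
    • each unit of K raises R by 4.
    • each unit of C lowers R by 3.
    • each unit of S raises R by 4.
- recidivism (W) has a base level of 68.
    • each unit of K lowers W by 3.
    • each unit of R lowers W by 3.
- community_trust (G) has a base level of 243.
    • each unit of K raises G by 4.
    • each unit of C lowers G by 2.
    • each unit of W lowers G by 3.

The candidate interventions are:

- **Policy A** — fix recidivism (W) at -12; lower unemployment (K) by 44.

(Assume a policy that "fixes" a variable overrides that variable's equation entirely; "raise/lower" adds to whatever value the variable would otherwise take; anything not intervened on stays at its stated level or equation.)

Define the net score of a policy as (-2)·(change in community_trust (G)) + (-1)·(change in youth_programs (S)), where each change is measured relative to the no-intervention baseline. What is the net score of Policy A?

-8678

Baseline:
  K = 135
  C = 77
  S = 182 − 6·77 = -280
  R = 201 + 4·135 − 3·77 + 4·(-280) = -610
  W = 68 − 3·135 − 3·(-610) = 1493
  G = 243 + 4·135 − 2·77 − 3·1493 = -3850
Policy A (W := -12, K − 44):
  K = 135 − 44 = 91
  C = 77
  S = 182 − 6·77 = -280
  R = 201 + 4·91 − 3·77 + 4·(-280) = -786
  W = -12
  G = 243 + 4·91 − 2·77 − 3·(-12) = 489
ΔG = 489 − (-3850) = 4339; ΔS = -280 − (-280) = 0
Score = (-2)·4339 + (-1)·0 = -8678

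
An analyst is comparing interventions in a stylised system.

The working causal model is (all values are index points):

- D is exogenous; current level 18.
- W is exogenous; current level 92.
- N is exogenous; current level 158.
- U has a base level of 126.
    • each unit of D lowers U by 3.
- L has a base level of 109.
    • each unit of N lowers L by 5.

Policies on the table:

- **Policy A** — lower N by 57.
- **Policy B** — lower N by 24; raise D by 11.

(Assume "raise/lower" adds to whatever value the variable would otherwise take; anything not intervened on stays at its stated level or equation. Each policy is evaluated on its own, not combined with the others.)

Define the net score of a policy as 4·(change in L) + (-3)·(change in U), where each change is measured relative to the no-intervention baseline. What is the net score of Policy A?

1140

Baseline:
  D = 18
  N = 158
  U = 126 − 3·18 = 72
  L = 109 − 5·158 = -681
Policy A (N − 57):
  D = 18
  N = 158 − 57 = 101
  U = 126 − 3·18 = 72
  L = 109 − 5·101 = -396
ΔL = -396 − (-681) = 285; ΔU = 72 − 72 = 0
Score = 4·285 + (-3)·0 = 1140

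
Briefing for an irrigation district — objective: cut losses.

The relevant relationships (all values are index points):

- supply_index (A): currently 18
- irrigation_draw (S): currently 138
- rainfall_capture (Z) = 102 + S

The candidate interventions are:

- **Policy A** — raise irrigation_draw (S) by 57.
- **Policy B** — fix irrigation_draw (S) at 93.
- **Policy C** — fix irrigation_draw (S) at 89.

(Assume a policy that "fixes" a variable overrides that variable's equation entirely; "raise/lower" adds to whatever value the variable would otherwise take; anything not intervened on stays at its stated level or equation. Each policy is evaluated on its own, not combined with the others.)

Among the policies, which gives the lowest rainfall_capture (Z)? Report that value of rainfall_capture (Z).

Policy A (S + 57):
  S = 138 + 57 = 195
  Z = 102 + 195 = 297
Policy B (S := 93):
  S = 93
  Z = 102 + 93 = 195
Policy C (S := 89):
  S = 89
  Z = 102 + 89 = 191
Comparing — Policy A: Z=297, Policy B: Z=195, Policy C: Z=191. Lowest is 191 (Policy C).

191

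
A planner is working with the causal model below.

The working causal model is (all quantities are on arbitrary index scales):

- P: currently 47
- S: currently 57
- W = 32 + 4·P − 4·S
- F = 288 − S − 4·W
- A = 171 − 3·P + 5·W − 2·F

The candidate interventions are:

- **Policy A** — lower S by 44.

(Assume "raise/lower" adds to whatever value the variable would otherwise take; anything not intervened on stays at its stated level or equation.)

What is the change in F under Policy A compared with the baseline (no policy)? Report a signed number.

Baseline:
  P = 47
  S = 57
  W = 32 + 4·47 − 4·57 = -8
  F = 288 − 57 − 4·(-8) = 263
Policy A (S − 44):
  P = 47
  S = 57 − 44 = 13
  W = 32 + 4·47 − 4·13 = 168
  F = 288 − 13 − 4·168 = -397
Change in F: -397 − 263 = -660

-660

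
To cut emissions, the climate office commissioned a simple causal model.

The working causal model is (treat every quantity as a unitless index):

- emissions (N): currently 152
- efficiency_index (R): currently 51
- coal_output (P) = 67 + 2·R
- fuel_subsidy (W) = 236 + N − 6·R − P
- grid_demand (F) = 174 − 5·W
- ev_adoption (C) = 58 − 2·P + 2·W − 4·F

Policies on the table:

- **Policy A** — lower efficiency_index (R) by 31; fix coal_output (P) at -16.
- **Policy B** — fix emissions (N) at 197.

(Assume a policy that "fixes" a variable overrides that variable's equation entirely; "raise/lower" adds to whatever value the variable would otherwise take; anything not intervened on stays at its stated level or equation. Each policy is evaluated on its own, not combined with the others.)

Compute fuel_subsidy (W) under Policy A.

Policy A (R − 31, P := -16):
  N = 152
  R = 51 − 31 = 20
  P = -16
  W = 236 + 152 − 6·20 − (-16) = 284

284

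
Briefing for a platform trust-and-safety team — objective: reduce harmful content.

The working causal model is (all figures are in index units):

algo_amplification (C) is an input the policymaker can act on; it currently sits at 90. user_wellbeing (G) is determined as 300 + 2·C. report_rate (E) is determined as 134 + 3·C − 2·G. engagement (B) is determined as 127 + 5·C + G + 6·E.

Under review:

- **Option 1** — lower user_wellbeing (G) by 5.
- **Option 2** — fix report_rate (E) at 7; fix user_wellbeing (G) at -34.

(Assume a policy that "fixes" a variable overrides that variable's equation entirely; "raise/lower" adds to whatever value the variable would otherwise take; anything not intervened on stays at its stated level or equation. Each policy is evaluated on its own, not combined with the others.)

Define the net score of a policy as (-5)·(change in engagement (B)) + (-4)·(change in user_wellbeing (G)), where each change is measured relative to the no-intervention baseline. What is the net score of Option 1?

Baseline:
  C = 90
  G = 300 + 2·90 = 480
  E = 134 + 3·90 − 2·480 = -556
  B = 127 + 5·90 + 480 + 6·(-556) = -2279
Option 1 (G − 5):
  C = 90
  G = 300 + 2·90 (−5 from intervention) = 475
  E = 134 + 3·90 − 2·475 = -546
  B = 127 + 5·90 + 475 + 6·(-546) = -2224
ΔB = -2224 − (-2279) = 55; ΔG = 475 − 480 = -5
Score = (-5)·55 + (-4)·(-5) = -255

-255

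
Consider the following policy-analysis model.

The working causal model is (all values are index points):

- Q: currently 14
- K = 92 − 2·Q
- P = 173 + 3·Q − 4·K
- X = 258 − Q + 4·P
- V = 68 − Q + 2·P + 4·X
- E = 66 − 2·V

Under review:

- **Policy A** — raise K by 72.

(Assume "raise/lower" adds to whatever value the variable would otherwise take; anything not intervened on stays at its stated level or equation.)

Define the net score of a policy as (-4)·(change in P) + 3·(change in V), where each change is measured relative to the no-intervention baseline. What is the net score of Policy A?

Baseline:
  Q = 14
  K = 92 − 2·14 = 64
  P = 173 + 3·14 − 4·64 = -41
  X = 258 − 14 + 4·(-41) = 80
  V = 68 − 14 + 2·(-41) + 4·80 = 292
Policy A (K + 72):
  Q = 14
  K = 92 − 2·14 (+72 from intervention) = 136
  P = 173 + 3·14 − 4·136 = -329
  X = 258 − 14 + 4·(-329) = -1072
  V = 68 − 14 + 2·(-329) + 4·(-1072) = -4892
ΔP = -329 − (-41) = -288; ΔV = -4892 − 292 = -5184
Score = (-4)·(-288) + 3·(-5184) = -14400

-14400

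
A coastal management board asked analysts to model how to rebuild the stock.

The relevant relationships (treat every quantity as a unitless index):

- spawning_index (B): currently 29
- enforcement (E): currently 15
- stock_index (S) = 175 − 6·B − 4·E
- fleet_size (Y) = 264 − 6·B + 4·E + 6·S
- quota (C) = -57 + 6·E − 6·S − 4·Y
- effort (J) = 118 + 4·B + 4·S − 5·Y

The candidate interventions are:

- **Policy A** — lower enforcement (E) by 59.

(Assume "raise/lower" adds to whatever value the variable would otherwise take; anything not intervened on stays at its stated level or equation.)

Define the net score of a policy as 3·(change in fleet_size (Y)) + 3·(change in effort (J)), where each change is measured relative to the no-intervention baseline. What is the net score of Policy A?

Baseline:
  B = 29
  E = 15
  S = 175 − 6·29 − 4·15 = -59
  Y = 264 − 6·29 + 4·15 + 6·(-59) = -204
  J = 118 + 4·29 + 4·(-59) − 5·(-204) = 1018
Policy A (E − 59):
  B = 29
  E = 15 − 59 = -44
  S = 175 − 6·29 − 4·(-44) = 177
  Y = 264 − 6·29 + 4·(-44) + 6·177 = 976
  J = 118 + 4·29 + 4·177 − 5·976 = -3938
ΔY = 976 − (-204) = 1180; ΔJ = -3938 − 1018 = -4956
Score = 3·1180 + 3·(-4956) = -11328

-11328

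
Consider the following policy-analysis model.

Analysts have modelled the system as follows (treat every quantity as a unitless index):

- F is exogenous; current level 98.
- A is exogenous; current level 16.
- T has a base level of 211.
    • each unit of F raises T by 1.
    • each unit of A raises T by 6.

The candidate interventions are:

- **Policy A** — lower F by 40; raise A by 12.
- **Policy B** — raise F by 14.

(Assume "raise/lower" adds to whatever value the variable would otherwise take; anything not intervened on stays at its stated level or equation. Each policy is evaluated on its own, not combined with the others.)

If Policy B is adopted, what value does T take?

Policy B (F + 14):
  F = 98 + 14 = 112
  A = 16
  T = 211 + 112 + 6·16 = 419

419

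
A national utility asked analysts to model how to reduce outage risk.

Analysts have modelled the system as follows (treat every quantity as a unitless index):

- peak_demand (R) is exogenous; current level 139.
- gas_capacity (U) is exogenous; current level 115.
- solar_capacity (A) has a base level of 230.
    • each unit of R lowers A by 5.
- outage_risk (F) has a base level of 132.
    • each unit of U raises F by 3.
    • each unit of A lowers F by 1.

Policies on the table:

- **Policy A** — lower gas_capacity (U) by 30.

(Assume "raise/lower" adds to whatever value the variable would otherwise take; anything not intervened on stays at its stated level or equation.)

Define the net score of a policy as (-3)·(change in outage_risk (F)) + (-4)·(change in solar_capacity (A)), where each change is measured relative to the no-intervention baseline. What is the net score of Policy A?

270

Baseline:
  R = 139
  U = 115
  A = 230 − 5·139 = -465
  F = 132 + 3·115 − (-465) = 942
Policy A (U − 30):
  R = 139
  U = 115 − 30 = 85
  A = 230 − 5·139 = -465
  F = 132 + 3·85 − (-465) = 852
ΔF = 852 − 942 = -90; ΔA = -465 − (-465) = 0
Score = (-3)·(-90) + (-4)·0 = 270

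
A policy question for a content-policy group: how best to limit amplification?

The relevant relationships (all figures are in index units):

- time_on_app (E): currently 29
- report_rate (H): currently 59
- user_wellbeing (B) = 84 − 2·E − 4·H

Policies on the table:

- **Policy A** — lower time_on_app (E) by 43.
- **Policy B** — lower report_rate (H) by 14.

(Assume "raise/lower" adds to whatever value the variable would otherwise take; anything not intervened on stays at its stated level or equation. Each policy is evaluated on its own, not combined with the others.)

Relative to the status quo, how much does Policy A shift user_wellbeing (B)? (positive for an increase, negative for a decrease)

86

Baseline:
  E = 29
  H = 59
  B = 84 − 2·29 − 4·59 = -210
Policy A (E − 43):
  E = 29 − 43 = -14
  H = 59
  B = 84 − 2·(-14) − 4·59 = -124
Change in B: -124 − (-210) = 86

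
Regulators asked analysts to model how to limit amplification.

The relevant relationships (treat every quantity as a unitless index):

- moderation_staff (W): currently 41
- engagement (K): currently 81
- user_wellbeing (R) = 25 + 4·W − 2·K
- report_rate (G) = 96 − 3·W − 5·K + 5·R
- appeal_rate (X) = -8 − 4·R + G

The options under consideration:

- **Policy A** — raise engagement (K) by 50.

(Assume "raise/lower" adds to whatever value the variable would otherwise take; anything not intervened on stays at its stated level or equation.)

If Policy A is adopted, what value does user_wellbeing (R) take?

Policy A (K + 50):
  W = 41
  K = 81 + 50 = 131
  R = 25 + 4·41 − 2·131 = -73

-73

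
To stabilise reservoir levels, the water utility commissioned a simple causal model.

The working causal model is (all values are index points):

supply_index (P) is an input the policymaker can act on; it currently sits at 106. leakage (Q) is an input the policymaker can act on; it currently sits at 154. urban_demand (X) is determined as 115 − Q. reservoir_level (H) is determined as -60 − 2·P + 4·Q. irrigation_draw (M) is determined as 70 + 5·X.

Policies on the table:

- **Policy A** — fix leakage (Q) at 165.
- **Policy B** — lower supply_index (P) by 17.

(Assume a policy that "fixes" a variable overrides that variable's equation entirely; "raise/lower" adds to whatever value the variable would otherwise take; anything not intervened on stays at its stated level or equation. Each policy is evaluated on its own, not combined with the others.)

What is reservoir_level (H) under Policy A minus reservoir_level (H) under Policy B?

Policy A (Q := 165):
  P = 106
  Q = 165
  H = -60 − 2·106 + 4·165 = 388
Policy B (P − 17):
  P = 106 − 17 = 89
  Q = 154
  H = -60 − 2·89 + 4·154 = 378
H: 388 − 378 = 10

10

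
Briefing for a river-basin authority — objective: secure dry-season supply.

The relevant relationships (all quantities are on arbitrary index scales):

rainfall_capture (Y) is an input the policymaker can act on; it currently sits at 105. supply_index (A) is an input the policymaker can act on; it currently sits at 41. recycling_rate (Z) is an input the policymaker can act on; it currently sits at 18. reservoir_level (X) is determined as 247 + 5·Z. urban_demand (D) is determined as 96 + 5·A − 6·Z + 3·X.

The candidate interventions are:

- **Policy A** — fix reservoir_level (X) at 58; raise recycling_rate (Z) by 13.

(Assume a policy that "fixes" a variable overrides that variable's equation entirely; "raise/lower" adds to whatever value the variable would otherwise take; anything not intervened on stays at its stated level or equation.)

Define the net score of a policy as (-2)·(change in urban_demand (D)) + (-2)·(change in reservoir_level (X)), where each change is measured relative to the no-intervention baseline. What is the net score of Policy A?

2388

Baseline:
  A = 41
  Z = 18
  X = 247 + 5·18 = 337
  D = 96 + 5·41 − 6·18 + 3·337 = 1204
Policy A (X := 58, Z + 13):
  A = 41
  Z = 18 + 13 = 31
  X = 58
  D = 96 + 5·41 − 6·31 + 3·58 = 289
ΔD = 289 − 1204 = -915; ΔX = 58 − 337 = -279
Score = (-2)·(-915) + (-2)·(-279) = 2388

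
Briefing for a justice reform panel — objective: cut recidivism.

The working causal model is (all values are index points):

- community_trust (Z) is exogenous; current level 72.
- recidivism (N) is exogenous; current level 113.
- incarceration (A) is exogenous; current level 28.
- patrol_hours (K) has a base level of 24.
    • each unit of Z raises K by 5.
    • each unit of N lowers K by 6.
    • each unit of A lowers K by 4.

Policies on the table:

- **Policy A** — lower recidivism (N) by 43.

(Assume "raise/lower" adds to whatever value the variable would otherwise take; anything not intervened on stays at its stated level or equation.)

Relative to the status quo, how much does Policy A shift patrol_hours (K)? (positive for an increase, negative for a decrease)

Baseline:
  Z = 72
  N = 113
  A = 28
  K = 24 + 5·72 − 6·113 − 4·28 = -406
Policy A (N − 43):
  Z = 72
  N = 113 − 43 = 70
  A = 28
  K = 24 + 5·72 − 6·70 − 4·28 = -148
Change in K: -148 − (-406) = 258

258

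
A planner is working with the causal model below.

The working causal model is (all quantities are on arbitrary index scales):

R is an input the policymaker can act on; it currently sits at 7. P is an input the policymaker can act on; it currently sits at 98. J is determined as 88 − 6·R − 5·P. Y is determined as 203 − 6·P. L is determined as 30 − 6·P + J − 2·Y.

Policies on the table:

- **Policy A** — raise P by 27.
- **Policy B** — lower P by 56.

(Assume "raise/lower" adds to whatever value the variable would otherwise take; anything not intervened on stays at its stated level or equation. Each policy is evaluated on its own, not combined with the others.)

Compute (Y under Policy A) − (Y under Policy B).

Policy A (P + 27):
  P = 98 + 27 = 125
  Y = 203 − 6·125 = -547
Policy B (P − 56):
  P = 98 − 56 = 42
  Y = 203 − 6·42 = -49
Y: -547 − (-49) = -498

-498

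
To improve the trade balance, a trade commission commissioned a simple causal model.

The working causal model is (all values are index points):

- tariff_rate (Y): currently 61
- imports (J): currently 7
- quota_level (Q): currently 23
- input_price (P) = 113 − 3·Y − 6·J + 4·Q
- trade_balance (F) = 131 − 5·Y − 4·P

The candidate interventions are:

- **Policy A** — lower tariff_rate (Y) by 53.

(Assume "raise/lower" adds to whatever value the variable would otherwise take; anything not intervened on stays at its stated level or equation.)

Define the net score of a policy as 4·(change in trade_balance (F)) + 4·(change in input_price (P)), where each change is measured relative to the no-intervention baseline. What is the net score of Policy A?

Baseline:
  Y = 61
  J = 7
  Q = 23
  P = 113 − 3·61 − 6·7 + 4·23 = -20
  F = 131 − 5·61 − 4·(-20) = -94
Policy A (Y − 53):
  Y = 61 − 53 = 8
  J = 7
  Q = 23
  P = 113 − 3·8 − 6·7 + 4·23 = 139
  F = 131 − 5·8 − 4·139 = -465
ΔF = -465 − (-94) = -371; ΔP = 139 − (-20) = 159
Score = 4·(-371) + 4·159 = -848

-848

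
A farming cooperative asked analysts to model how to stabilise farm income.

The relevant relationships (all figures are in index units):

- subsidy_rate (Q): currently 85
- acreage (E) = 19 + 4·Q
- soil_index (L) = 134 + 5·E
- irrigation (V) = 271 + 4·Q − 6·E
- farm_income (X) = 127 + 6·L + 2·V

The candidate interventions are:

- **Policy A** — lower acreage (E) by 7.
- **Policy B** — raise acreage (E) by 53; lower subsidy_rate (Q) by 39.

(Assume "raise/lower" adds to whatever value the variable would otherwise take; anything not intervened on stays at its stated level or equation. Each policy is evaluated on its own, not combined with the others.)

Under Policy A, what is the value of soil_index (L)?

Policy A (E − 7):
  Q = 85
  E = 19 + 4·85 (−7 from intervention) = 352
  L = 134 + 5·352 = 1894

1894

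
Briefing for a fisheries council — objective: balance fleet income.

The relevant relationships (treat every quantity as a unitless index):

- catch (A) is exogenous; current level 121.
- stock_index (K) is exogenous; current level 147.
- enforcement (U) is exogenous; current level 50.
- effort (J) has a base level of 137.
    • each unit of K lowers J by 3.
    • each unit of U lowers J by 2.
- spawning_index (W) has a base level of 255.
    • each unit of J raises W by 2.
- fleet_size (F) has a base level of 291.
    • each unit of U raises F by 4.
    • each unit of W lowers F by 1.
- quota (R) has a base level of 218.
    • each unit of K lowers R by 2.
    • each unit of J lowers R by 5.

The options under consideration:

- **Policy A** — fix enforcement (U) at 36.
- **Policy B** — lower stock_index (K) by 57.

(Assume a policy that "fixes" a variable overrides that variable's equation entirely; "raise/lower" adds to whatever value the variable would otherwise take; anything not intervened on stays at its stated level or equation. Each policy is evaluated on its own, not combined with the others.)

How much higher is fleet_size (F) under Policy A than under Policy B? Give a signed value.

Policy A (U := 36):
  K = 147
  U = 36
  J = 137 − 3·147 − 2·36 = -376
  W = 255 + 2·(-376) = -497
  F = 291 + 4·36 − (-497) = 932
Policy B (K − 57):
  K = 147 − 57 = 90
  U = 50
  J = 137 − 3·90 − 2·50 = -233
  W = 255 + 2·(-233) = -211
  F = 291 + 4·50 − (-211) = 702
F: 932 − 702 = 230

230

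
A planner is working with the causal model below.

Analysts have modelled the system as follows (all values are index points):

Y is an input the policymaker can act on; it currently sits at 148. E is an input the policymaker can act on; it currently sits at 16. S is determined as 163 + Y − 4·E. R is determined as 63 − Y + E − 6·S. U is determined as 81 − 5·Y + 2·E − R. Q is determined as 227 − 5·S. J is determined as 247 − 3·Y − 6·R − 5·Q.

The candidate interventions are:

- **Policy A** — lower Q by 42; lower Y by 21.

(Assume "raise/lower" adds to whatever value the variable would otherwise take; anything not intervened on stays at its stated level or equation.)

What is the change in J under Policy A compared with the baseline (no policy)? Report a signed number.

Baseline:
  Y = 148
  E = 16
  S = 163 + 148 − 4·16 = 247
  R = 63 − 148 + 16 − 6·247 = -1551
  Q = 227 − 5·247 = -1008
  J = 247 − 3·148 − 6·(-1551) − 5·(-1008) = 14149
Policy A (Q − 42, Y − 21):
  Y = 148 − 21 = 127
  E = 16
  S = 163 + 127 − 4·16 = 226
  R = 63 − 127 + 16 − 6·226 = -1404
  Q = 227 − 5·226 (−42 from intervention) = -945
  J = 247 − 3·127 − 6·(-1404) − 5·(-945) = 13015
Change in J: 13015 − 14149 = -1134

-1134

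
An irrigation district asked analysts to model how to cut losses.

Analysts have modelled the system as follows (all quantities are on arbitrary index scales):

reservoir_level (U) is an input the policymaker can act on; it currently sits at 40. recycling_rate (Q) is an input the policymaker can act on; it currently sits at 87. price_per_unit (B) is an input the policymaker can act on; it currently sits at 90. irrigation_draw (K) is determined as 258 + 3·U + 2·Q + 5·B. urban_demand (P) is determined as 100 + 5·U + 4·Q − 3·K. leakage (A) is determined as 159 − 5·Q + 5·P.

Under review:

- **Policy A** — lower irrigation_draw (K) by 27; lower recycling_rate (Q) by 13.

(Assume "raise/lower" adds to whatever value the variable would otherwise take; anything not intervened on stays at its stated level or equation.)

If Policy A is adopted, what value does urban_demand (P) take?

-2251

Policy A (K − 27, Q − 13):
  U = 40
  Q = 87 − 13 = 74
  B = 90
  K = 258 + 3·40 + 2·74 + 5·90 (−27 from intervention) = 949
  P = 100 + 5·40 + 4·74 − 3·949 = -2251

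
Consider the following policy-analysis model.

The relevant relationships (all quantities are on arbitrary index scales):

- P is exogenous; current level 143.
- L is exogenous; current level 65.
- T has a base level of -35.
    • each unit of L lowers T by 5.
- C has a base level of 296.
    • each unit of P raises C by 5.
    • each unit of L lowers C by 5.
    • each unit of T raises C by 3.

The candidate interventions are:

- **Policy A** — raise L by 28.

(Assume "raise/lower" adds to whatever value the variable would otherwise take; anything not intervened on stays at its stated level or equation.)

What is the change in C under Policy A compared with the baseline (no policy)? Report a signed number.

-560

Baseline:
  P = 143
  L = 65
  T = -35 − 5·65 = -360
  C = 296 + 5·143 − 5·65 + 3·(-360) = -394
Policy A (L + 28):
  P = 143
  L = 65 + 28 = 93
  T = -35 − 5·93 = -500
  C = 296 + 5·143 − 5·93 + 3·(-500) = -954
Change in C: -954 − (-394) = -560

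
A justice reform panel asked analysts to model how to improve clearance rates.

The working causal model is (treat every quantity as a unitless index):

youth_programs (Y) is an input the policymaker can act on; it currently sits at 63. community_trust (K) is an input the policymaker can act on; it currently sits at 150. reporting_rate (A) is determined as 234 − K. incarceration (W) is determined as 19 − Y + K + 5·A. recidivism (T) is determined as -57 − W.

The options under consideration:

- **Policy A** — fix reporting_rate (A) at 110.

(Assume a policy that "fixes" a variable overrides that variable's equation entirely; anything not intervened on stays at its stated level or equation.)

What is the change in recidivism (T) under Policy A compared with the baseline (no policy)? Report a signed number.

Baseline:
  Y = 63
  K = 150
  A = 234 − 150 = 84
  W = 19 − 63 + 150 + 5·84 = 526
  T = -57 − 526 = -583
Policy A (A := 110):
  Y = 63
  K = 150
  A = 110
  W = 19 − 63 + 150 + 5·110 = 656
  T = -57 − 656 = -713
Change in T: -713 − (-583) = -130

-130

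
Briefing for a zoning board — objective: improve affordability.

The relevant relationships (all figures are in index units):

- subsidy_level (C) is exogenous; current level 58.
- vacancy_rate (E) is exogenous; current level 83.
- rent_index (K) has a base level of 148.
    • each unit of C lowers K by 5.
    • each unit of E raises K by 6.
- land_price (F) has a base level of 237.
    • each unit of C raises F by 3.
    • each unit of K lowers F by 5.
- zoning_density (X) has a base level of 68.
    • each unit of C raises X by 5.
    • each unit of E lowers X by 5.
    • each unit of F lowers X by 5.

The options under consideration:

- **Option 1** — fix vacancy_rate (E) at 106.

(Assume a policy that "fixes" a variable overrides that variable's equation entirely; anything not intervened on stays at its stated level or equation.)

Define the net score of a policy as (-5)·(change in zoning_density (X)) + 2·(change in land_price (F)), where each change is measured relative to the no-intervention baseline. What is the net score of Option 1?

-18055

Baseline:
  C = 58
  E = 83
  K = 148 − 5·58 + 6·83 = 356
  F = 237 + 3·58 − 5·356 = -1369
  X = 68 + 5·58 − 5·83 − 5·(-1369) = 6788
Option 1 (E := 106):
  C = 58
  E = 106
  K = 148 − 5·58 + 6·106 = 494
  F = 237 + 3·58 − 5·494 = -2059
  X = 68 + 5·58 − 5·106 − 5·(-2059) = 10123
ΔX = 10123 − 6788 = 3335; ΔF = -2059 − (-1369) = -690
Score = (-5)·3335 + 2·(-690) = -18055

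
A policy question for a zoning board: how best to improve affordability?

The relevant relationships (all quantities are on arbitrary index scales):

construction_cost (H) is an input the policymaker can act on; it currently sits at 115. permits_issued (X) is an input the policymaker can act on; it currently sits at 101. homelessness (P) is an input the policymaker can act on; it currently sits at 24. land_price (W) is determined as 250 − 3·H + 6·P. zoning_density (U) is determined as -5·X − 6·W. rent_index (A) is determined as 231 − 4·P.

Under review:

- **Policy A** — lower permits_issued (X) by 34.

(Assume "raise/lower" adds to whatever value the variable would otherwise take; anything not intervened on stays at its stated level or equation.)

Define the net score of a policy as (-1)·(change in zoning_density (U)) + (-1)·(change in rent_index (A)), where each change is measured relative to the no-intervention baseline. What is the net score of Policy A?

-170

Baseline:
  H = 115
  X = 101
  P = 24
  W = 250 − 3·115 + 6·24 = 49
  U = 0 − 5·101 − 6·49 = -799
  A = 231 − 4·24 = 135
Policy A (X − 34):
  H = 115
  X = 101 − 34 = 67
  P = 24
  W = 250 − 3·115 + 6·24 = 49
  U = 0 − 5·67 − 6·49 = -629
  A = 231 − 4·24 = 135
ΔU = -629 − (-799) = 170; ΔA = 135 − 135 = 0
Score = (-1)·170 + (-1)·0 = -170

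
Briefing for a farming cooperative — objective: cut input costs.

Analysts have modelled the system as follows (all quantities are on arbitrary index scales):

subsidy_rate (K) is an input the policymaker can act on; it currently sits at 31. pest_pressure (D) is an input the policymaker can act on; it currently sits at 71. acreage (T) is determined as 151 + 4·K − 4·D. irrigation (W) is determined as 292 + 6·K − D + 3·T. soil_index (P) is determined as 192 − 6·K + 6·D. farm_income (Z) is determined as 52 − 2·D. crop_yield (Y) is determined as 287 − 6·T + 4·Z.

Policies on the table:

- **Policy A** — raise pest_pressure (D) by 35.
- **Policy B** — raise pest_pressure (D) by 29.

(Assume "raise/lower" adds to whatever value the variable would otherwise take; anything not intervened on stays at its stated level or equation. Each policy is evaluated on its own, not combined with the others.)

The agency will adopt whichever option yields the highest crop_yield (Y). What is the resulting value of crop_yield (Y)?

Policy A (D + 35):
  K = 31
  D = 71 + 35 = 106
  T = 151 + 4·31 − 4·106 = -149
  Z = 52 − 2·106 = -160
  Y = 287 − 6·(-149) + 4·(-160) = 541
Policy B (D + 29):
  K = 31
  D = 71 + 29 = 100
  T = 151 + 4·31 − 4·100 = -125
  Z = 52 − 2·100 = -148
  Y = 287 − 6·(-125) + 4·(-148) = 445
Comparing — Policy A: Y=541, Policy B: Y=445. Highest is 541 (Policy A).

541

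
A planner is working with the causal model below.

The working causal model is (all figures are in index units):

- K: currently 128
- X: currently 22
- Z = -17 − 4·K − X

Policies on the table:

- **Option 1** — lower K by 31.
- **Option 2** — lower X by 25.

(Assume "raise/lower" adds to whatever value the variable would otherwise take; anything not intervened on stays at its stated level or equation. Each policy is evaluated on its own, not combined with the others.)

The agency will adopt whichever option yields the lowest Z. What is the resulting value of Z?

-526

Option 1 (K − 31):
  K = 128 − 31 = 97
  X = 22
  Z = -17 − 4·97 − 22 = -427
Option 2 (X − 25):
  K = 128
  X = 22 − 25 = -3
  Z = -17 − 4·128 − (-3) = -526
Comparing — Option 1: Z=-427, Option 2: Z=-526. Lowest is -526 (Option 2).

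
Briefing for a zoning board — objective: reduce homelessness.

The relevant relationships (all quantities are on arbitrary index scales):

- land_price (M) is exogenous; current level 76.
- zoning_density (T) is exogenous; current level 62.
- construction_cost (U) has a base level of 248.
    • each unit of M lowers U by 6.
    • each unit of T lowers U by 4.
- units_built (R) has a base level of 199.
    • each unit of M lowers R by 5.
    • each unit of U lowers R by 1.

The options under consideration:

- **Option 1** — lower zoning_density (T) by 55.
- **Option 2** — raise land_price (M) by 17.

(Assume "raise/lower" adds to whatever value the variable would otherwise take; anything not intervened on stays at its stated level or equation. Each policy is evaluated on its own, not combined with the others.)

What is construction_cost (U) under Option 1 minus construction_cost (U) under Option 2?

322

Option 1 (T − 55):
  M = 76
  T = 62 − 55 = 7
  U = 248 − 6·76 − 4·7 = -236
Option 2 (M + 17):
  M = 76 + 17 = 93
  T = 62
  U = 248 − 6·93 − 4·62 = -558
U: -236 − (-558) = 322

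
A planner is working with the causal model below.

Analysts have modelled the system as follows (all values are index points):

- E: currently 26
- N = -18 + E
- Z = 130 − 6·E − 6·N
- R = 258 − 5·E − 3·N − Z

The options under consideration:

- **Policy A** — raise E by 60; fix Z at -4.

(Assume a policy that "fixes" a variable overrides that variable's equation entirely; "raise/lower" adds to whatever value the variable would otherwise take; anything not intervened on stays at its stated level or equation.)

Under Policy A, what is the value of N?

68

Policy A (E + 60, Z := -4):
  E = 26 + 60 = 86
  N = -18 + 86 = 68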